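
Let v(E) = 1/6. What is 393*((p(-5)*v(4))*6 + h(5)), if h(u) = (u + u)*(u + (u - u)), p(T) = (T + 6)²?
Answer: 20043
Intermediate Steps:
v(E) = ⅙
p(T) = (6 + T)²
h(u) = 2*u² (h(u) = (2*u)*(u + 0) = (2*u)*u = 2*u²)
393*((p(-5)*v(4))*6 + h(5)) = 393*(((6 - 5)²*(⅙))*6 + 2*5²) = 393*((1²*(⅙))*6 + 2*25) = 393*((1*(⅙))*6 + 50) = 393*((⅙)*6 + 50) = 393*(1 + 50) = 393*51 = 20043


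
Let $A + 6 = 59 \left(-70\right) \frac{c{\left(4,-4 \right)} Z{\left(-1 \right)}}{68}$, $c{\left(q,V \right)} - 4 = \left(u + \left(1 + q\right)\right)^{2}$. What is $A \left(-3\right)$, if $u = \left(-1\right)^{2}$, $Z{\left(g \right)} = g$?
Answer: $- \frac{123594}{17} \approx -7270.2$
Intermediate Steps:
$u = 1$
$c{\left(q,V \right)} = 4 + \left(2 + q\right)^{2}$ ($c{\left(q,V \right)} = 4 + \left(1 + \left(1 + q\right)\right)^{2} = 4 + \left(2 + q\right)^{2}$)
$A = \frac{41198}{17}$ ($A = -6 + 59 \left(-70\right) \frac{\left(4 + \left(2 + 4\right)^{2}\right) \left(-1\right)}{68} = -6 - 4130 \left(4 + 6^{2}\right) \left(-1\right) \frac{1}{68} = -6 - 4130 \left(4 + 36\right) \left(-1\right) \frac{1}{68} = -6 - 4130 \cdot 40 \left(-1\right) \frac{1}{68} = -6 - 4130 \left(\left(-40\right) \frac{1}{68}\right) = -6 - - \frac{41300}{17} = -6 + \frac{41300}{17} = \frac{41198}{17} \approx 2423.4$)
$A \left(-3\right) = \frac{41198}{17} \left(-3\right) = - \frac{123594}{17}$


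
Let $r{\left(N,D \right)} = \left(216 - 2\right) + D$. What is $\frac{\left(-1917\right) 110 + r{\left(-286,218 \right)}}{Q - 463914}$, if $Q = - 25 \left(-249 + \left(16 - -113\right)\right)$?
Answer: $\frac{35073}{76819} \approx 0.45657$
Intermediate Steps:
$Q = 3000$ ($Q = - 25 \left(-249 + \left(16 + 113\right)\right) = - 25 \left(-249 + 129\right) = \left(-25\right) \left(-120\right) = 3000$)
$r{\left(N,D \right)} = 214 + D$
$\frac{\left(-1917\right) 110 + r{\left(-286,218 \right)}}{Q - 463914} = \frac{\left(-1917\right) 110 + \left(214 + 218\right)}{3000 - 463914} = \frac{-210870 + 432}{-460914} = \left(-210438\right) \left(- \frac{1}{460914}\right) = \frac{35073}{76819}$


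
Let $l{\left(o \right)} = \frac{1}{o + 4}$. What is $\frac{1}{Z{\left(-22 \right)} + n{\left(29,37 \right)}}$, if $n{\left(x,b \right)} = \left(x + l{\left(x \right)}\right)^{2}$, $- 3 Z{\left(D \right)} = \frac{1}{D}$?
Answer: $\frac{2178}{1835561} \approx 0.0011866$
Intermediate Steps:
$l{\left(o \right)} = \frac{1}{4 + o}$
$Z{\left(D \right)} = - \frac{1}{3 D}$
$n{\left(x,b \right)} = \left(x + \frac{1}{4 + x}\right)^{2}$
$\frac{1}{Z{\left(-22 \right)} + n{\left(29,37 \right)}} = \frac{1}{- \frac{1}{3 \left(-22\right)} + \left(29 + \frac{1}{4 + 29}\right)^{2}} = \frac{1}{\left(- \frac{1}{3}\right) \left(- \frac{1}{22}\right) + \left(29 + \frac{1}{33}\right)^{2}} = \frac{1}{\frac{1}{66} + \left(29 + \frac{1}{33}\right)^{2}} = \frac{1}{\frac{1}{66} + \left(\frac{958}{33}\right)^{2}} = \frac{1}{\frac{1}{66} + \frac{917764}{1089}} = \frac{1}{\frac{1835561}{2178}} = \frac{2178}{1835561}$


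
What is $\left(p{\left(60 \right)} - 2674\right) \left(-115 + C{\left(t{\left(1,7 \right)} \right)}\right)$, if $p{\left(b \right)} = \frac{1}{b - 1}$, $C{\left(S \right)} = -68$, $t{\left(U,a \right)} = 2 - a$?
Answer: $\frac{28870995}{59} \approx 4.8934 \cdot 10^{5}$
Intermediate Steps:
$p{\left(b \right)} = \frac{1}{-1 + b}$
$\left(p{\left(60 \right)} - 2674\right) \left(-115 + C{\left(t{\left(1,7 \right)} \right)}\right) = \left(\frac{1}{-1 + 60} - 2674\right) \left(-115 - 68\right) = \left(\frac{1}{59} - 2674\right) \left(-183\right) = \left(- \frac{157765}{59}\right) \left(-183\right) = \frac{28870995}{59}$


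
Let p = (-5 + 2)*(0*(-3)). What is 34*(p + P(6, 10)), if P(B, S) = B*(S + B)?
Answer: 3264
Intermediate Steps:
P(B, S) = B*(B + S)
p = 0 (p = -3*0 = 0)
34*(p + P(6, 10)) = 34*(0 + 6*(6 + 10)) = 34*(0 + 6*16) = 34*(0 + 96) = 34*96 = 3264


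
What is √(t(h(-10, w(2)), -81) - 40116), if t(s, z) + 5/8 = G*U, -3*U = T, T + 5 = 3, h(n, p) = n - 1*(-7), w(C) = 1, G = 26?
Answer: I*√5774298/12 ≈ 200.25*I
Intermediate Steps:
h(n, p) = 7 + n (h(n, p) = n + 7 = 7 + n)
T = -2 (T = -5 + 3 = -2)
U = ⅔ (U = -⅓*(-2) = ⅔ ≈ 0.66667)
t(s, z) = 401/24 (t(s, z) = -5/8 + 26*(⅔) = -5/8 + 52/3 = 401/24)
√(t(h(-10, w(2)), -81) - 40116) = √(401/24 - 40116) = √(-962383/24) = I*√5774298/12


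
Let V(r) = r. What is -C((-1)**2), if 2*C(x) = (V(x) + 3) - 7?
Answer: 3/2 ≈ 1.5000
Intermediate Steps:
C(x) = -2 + x/2 (C(x) = ((x + 3) - 7)/2 = ((3 + x) - 7)/2 = (-4 + x)/2 = -2 + x/2)
-C((-1)**2) = -(-2 + (1/2)*(-1)**2) = -(-2 + (1/2)*1) = -(-2 + 1/2) = -1*(-3/2) = 3/2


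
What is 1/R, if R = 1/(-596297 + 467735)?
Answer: -128562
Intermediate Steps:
R = -1/128562 (R = 1/(-128562) = -1/128562 ≈ -7.7783e-6)
1/R = 1/(-1/128562) = -128562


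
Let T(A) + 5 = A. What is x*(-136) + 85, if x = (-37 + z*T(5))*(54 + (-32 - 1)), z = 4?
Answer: 105757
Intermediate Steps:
T(A) = -5 + A
x = -777 (x = (-37 + 4*(-5 + 5))*(54 + (-32 - 1)) = (-37 + 4*0)*(54 - 33) = (-37 + 0)*21 = -37*21 = -777)
x*(-136) + 85 = -777*(-136) + 85 = 105672 + 85 = 105757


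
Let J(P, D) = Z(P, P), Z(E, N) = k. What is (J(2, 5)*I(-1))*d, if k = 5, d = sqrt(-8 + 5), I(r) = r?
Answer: -5*I*sqrt(3) ≈ -8.6602*I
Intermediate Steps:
d = I*sqrt(3) (d = sqrt(-3) = I*sqrt(3) ≈ 1.732*I)
Z(E, N) = 5
J(P, D) = 5
(J(2, 5)*I(-1))*d = (5*(-1))*(I*sqrt(3)) = -5*I*sqrt(3)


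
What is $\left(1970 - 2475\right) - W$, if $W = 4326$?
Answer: $-4831$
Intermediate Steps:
$\left(1970 - 2475\right) - W = \left(1970 - 2475\right) - 4326 = -505 - 4326 = -4831$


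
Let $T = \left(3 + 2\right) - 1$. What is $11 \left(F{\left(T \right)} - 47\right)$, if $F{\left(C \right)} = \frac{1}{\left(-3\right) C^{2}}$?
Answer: $- \frac{24827}{48} \approx -517.23$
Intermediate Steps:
$T = 4$ ($T = 5 - 1 = 4$)
$F{\left(C \right)} = - \frac{1}{3 C^{2}}$
$11 \left(F{\left(T \right)} - 47\right) = 11 \left(- \frac{1}{3 \cdot 16} - 47\right) = 11 \left(\left(- \frac{1}{3}\right) \frac{1}{16} - 47\right) = 11 \left(- \frac{1}{48} - 47\right) = 11 \left(- \frac{2257}{48}\right) = - \frac{24827}{48}$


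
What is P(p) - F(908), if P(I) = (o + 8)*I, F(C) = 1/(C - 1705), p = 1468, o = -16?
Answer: -9359967/797 ≈ -11744.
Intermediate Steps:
F(C) = 1/(-1705 + C)
P(I) = -8*I (P(I) = (-16 + 8)*I = -8*I)
P(p) - F(908) = -8*1468 - 1/(-1705 + 908) = -11744 - 1/(-797) = -11744 - 1*(-1/797) = -11744 + 1/797 = -9359967/797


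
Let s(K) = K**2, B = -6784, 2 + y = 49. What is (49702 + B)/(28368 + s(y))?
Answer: 42918/30577 ≈ 1.4036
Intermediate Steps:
y = 47 (y = -2 + 49 = 47)
(49702 + B)/(28368 + s(y)) = (49702 - 6784)/(28368 + 47**2) = 42918/(28368 + 2209) = 42918/30577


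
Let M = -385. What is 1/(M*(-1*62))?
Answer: 1/23870 ≈ 4.1894e-5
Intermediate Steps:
1/(M*(-1*62)) = 1/(-(-385)*62) = 1/(-385*(-62)) = 1/23870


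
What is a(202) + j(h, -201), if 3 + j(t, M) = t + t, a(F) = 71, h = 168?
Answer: 404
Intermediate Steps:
j(t, M) = -3 + 2*t (j(t, M) = -3 + (t + t) = -3 + 2*t)
a(202) + j(h, -201) = 71 + (-3 + 2*168) = 71 + (-3 + 336) = 71 + 333 = 404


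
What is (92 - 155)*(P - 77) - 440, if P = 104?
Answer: -2141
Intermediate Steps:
(92 - 155)*(P - 77) - 440 = (92 - 155)*(104 - 77) - 440 = -63*27 - 440 = -1701 - 440 = -2141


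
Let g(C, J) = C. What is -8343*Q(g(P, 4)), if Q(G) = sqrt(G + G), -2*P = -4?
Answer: -16686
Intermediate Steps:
P = 2 (P = -1/2*(-4) = 2)
Q(G) = sqrt(2)*sqrt(G) (Q(G) = sqrt(2*G) = sqrt(2)*sqrt(G))
-8343*Q(g(P, 4)) = -8343*sqrt(2)*sqrt(2) = -8343*2 = -16686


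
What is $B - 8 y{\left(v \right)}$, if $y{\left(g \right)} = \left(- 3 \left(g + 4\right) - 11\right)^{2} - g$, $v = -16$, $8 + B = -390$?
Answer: $-5526$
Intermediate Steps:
$B = -398$ ($B = -8 - 390 = -398$)
$y{\left(g \right)} = \left(-23 - 3 g\right)^{2} - g$ ($y{\left(g \right)} = \left(- 3 \left(4 + g\right) - 11\right)^{2} - g = \left(\left(-12 - 3 g\right) - 11\right)^{2} - g = \left(-23 - 3 g\right)^{2} - g$)
$B - 8 y{\left(v \right)} = -398 - 8 \left(\left(23 + 3 \left(-16\right)\right)^{2} - -16\right) = -398 - 8 \left(\left(23 - 48\right)^{2} + 16\right) = -398 - 8 \left(\left(-25\right)^{2} + 16\right) = -398 - 8 \left(625 + 16\right) = -398 - 5128 = -5526$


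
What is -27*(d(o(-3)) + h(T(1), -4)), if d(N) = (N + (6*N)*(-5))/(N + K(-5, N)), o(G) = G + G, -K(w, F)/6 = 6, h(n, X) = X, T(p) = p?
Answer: 1539/7 ≈ 219.86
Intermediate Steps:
K(w, F) = -36 (K(w, F) = -6*6 = -36)
o(G) = 2*G
d(N) = -29*N/(-36 + N) (d(N) = (N + (6*N)*(-5))/(N - 36) = (N - 30*N)/(-36 + N) = (-29*N)/(-36 + N) = -29*N/(-36 + N))
-27*(d(o(-3)) + h(T(1), -4)) = -27*(-29*2*(-3)/(-36 + 2*(-3)) - 4) = -27*(-29*(-6)/(-36 - 6) - 4) = -27*(-29*(-6)/(-42) - 4) = -27*(-29*(-6)*(-1/42) - 4) = -27*(-29/7 - 4) = -27*(-57/7) = 1539/7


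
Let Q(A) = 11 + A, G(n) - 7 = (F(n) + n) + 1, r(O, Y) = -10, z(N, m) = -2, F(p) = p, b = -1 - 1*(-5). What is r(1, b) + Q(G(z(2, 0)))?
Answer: 5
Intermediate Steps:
b = 4 (b = -1 + 5 = 4)
G(n) = 8 + 2*n (G(n) = 7 + ((n + n) + 1) = 7 + (2*n + 1) = 7 + (1 + 2*n) = 8 + 2*n)
r(1, b) + Q(G(z(2, 0))) = -10 + (11 + (8 + 2*(-2))) = -10 + (11 + (8 - 4)) = -10 + (11 + 4) = -10 + 15 = 5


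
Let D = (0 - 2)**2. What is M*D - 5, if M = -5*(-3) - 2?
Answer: 47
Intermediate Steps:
D = 4 (D = (-2)**2 = 4)
M = 13 (M = 15 - 2 = 13)
M*D - 5 = 13*4 - 5 = 52 - 5 = 47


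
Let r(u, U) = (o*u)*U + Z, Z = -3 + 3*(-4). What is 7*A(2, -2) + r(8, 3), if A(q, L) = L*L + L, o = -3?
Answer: -73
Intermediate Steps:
Z = -15 (Z = -3 - 12 = -15)
r(u, U) = -15 - 3*U*u (r(u, U) = (-3*u)*U - 15 = -3*U*u - 15 = -15 - 3*U*u)
A(q, L) = L + L² (A(q, L) = L² + L = L + L²)
7*A(2, -2) + r(8, 3) = 7*(-2*(1 - 2)) + (-15 - 3*3*8) = 7*(-2*(-1)) + (-15 - 72) = 7*2 - 87 = 14 - 87 = -73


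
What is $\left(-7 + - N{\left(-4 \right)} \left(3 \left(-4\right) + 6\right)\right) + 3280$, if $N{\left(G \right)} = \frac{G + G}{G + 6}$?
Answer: $3249$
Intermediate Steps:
$N{\left(G \right)} = \frac{2 G}{6 + G}$
$\left(-7 + - N{\left(-4 \right)} \left(3 \left(-4\right) + 6\right)\right) + 3280 = \left(-7 + - \frac{2 \left(-4\right)}{6 - 4} \left(3 \left(-4\right) + 6\right)\right) + 3280 = \left(-7 + - \frac{2 \left(-4\right)}{2} \left(-12 + 6\right)\right) + 3280 = \left(-7 + - \frac{2 \left(-4\right)}{2} \left(-6\right)\right) + 3280 = \left(-7 + \left(-1\right) \left(-4\right) \left(-6\right)\right) + 3280 = \left(-7 + 4 \left(-6\right)\right) + 3280 = \left(-7 - 24\right) + 3280 = -31 + 3280 = 3249$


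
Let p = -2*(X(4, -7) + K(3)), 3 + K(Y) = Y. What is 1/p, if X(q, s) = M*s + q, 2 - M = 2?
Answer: -⅛ ≈ -0.12500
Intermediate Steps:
M = 0 (M = 2 - 1*2 = 2 - 2 = 0)
K(Y) = -3 + Y
X(q, s) = q (X(q, s) = 0*s + q = 0 + q = q)
p = -8 (p = -2*(4 + (-3 + 3)) = -2*(4 + 0) = -2*4 = -8)
1/p = 1/(-8) = -⅛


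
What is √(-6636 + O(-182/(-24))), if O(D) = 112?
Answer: 2*I*√1631 ≈ 80.771*I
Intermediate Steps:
√(-6636 + O(-182/(-24))) = √(-6636 + 112) = √(-6524) = 2*I*√1631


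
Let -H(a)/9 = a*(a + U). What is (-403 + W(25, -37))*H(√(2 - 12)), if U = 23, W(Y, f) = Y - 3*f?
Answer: -24030 + 55269*I*√10 ≈ -24030.0 + 1.7478e+5*I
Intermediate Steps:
H(a) = -9*a*(23 + a) (H(a) = -9*a*(a + 23) = -9*a*(23 + a))
(-403 + W(25, -37))*H(√(2 - 12)) = (-403 + (25 - 3*(-37)))*(-9*√(2 - 12)*(23 + √(2 - 12))) = (-403 + (25 + 111))*(-9*√(-10)*(23 + √(-10))) = (-403 + 136)*(-9*I*√10*(23 + I*√10)) = -(-2403)*I*√10*(23 + I*√10) = 2403*I*√10*(23 + I*√10)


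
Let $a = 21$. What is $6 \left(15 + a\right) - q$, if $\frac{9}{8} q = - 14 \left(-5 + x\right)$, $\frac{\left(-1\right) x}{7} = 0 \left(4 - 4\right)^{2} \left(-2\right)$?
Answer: $\frac{1384}{9} \approx 153.78$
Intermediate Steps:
$x = 0$ ($x = - 7 \cdot 0 \left(4 - 4\right)^{2} \left(-2\right) = - 7 \cdot 0 \cdot 0^{2} \left(-2\right) = - 7 \cdot 0 \cdot 0 \left(-2\right) = - 7 \cdot 0 \left(-2\right) = \left(-7\right) 0 = 0$)
$q = \frac{560}{9}$ ($q = \frac{8 \left(- 14 \left(-5 + 0\right)\right)}{9} = \frac{8 \left(\left(-14\right) \left(-5\right)\right)}{9} = \frac{8}{9} \cdot 70 = \frac{560}{9} \approx 62.222$)
$6 \left(15 + a\right) - q = 6 \left(15 + 21\right) - \frac{560}{9} = 6 \cdot 36 - \frac{560}{9} = 216 - \frac{560}{9} = \frac{1384}{9}$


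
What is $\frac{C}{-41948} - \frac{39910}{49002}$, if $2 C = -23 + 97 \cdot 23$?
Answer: $- \frac{216030361}{256941987} \approx -0.84077$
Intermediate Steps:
$C = 1104$ ($C = \frac{-23 + 97 \cdot 23}{2} = \frac{-23 + 2231}{2} = \frac{1}{2} \cdot 2208 = 1104$)
$\frac{C}{-41948} - \frac{39910}{49002} = \frac{1104}{-41948} - \frac{39910}{49002} = 1104 \left(- \frac{1}{41948}\right) - \frac{19955}{24501} = - \frac{276}{10487} - \frac{19955}{24501} = - \frac{216030361}{256941987}$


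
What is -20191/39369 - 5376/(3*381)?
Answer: -26080673/4999863 ≈ -5.2163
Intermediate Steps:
-20191/39369 - 5376/(3*381) = -20191*1/39369 - 5376/1143 = -20191/39369 - 5376*1/1143 = -20191/39369 - 1792/381 = -26080673/4999863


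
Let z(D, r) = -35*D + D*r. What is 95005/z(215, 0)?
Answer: -19001/1505 ≈ -12.625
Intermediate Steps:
95005/z(215, 0) = 95005/((215*(-35 + 0))) = 95005/((215*(-35))) = 95005/(-7525) = 95005*(-1/7525) = -19001/1505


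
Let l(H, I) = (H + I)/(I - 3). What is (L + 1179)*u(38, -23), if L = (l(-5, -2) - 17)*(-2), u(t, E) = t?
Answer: 229938/5 ≈ 45988.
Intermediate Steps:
l(H, I) = (H + I)/(-3 + I)
L = 156/5 (L = ((-5 - 2)/(-3 - 2) - 17)*(-2) = (-7/(-5) - 17)*(-2) = (-⅕*(-7) - 17)*(-2) = (7/5 - 17)*(-2) = -78/5*(-2) = 156/5 ≈ 31.200)
(L + 1179)*u(38, -23) = (156/5 + 1179)*38 = (6051/5)*38 = 229938/5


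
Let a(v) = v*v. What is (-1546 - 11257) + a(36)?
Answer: -11507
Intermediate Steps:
a(v) = v²
(-1546 - 11257) + a(36) = (-1546 - 11257) + 36² = -12803 + 1296 = -11507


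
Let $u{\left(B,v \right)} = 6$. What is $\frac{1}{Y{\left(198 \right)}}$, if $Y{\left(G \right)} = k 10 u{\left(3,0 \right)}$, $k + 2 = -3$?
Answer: $- \frac{1}{300} \approx -0.0033333$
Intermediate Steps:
$k = -5$ ($k = -2 - 3 = -5$)
$Y{\left(G \right)} = -300$ ($Y{\left(G \right)} = \left(-5\right) 10 \cdot 6 = \left(-50\right) 6 = -300$)
$\frac{1}{Y{\left(198 \right)}} = \frac{1}{-300} = - \frac{1}{300}$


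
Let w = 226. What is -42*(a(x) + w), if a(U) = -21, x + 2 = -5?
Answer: -8610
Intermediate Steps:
x = -7 (x = -2 - 5 = -7)
-42*(a(x) + w) = -42*(-21 + 226) = -42*205 = -8610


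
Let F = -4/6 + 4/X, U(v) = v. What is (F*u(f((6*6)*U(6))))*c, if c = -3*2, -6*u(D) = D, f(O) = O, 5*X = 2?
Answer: 2016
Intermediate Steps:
X = ⅖ (X = (⅕)*2 = ⅖ ≈ 0.40000)
u(D) = -D/6
c = -6
F = 28/3 (F = -4/6 + 4/(⅖) = -4*⅙ + 4*(5/2) = -⅔ + 10 = 28/3 ≈ 9.3333)
(F*u(f((6*6)*U(6))))*c = (28*(-6*6*6/6)/3)*(-6) = (28*(-6*6)/3)*(-6) = (28*(-⅙*216)/3)*(-6) = ((28/3)*(-36))*(-6) = -336*(-6) = 2016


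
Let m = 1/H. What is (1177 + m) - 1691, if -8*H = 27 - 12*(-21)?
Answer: -143414/279 ≈ -514.03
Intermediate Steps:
H = -279/8 (H = -(27 - 12*(-21))/8 = -(27 + 252)/8 = -⅛*279 = -279/8 ≈ -34.875)
m = -8/279 (m = 1/(-279/8) = -8/279 ≈ -0.028674)
(1177 + m) - 1691 = (1177 - 8/279) - 1691 = 328375/279 - 1691 = -143414/279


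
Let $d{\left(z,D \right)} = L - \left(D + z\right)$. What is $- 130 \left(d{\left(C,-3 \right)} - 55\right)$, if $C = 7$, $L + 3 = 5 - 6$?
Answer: $8190$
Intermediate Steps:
$L = -4$ ($L = -3 + \left(5 - 6\right) = -3 - 1 = -4$)
$d{\left(z,D \right)} = -4 - D - z$ ($d{\left(z,D \right)} = -4 - \left(D + z\right) = -4 - D - z$)
$- 130 \left(d{\left(C,-3 \right)} - 55\right) = - 130 \left(\left(-4 - -3 - 7\right) - 55\right) = - 130 \left(\left(-4 + 3 - 7\right) - 55\right) = - 130 \left(-8 - 55\right) = \left(-130\right) \left(-63\right) = 8190$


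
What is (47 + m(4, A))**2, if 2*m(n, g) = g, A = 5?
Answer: 9801/4 ≈ 2450.3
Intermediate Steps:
m(n, g) = g/2
(47 + m(4, A))**2 = (47 + (1/2)*5)**2 = (47 + 5/2)**2 = (99/2)**2 = 9801/4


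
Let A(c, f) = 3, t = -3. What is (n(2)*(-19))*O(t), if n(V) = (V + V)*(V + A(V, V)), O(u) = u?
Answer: 1140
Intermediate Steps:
n(V) = 2*V*(3 + V) (n(V) = (V + V)*(V + 3) = (2*V)*(3 + V) = 2*V*(3 + V))
(n(2)*(-19))*O(t) = ((2*2*(3 + 2))*(-19))*(-3) = ((2*2*5)*(-19))*(-3) = (20*(-19))*(-3) = -380*(-3) = 1140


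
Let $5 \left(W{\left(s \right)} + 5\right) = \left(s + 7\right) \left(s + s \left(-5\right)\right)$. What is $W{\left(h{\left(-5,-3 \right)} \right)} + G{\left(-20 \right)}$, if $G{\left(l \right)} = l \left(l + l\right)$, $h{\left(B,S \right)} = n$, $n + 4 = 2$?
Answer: $803$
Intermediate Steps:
$n = -2$ ($n = -4 + 2 = -2$)
$h{\left(B,S \right)} = -2$
$G{\left(l \right)} = 2 l^{2}$ ($G{\left(l \right)} = l 2 l = 2 l^{2}$)
$W{\left(s \right)} = -5 - \frac{4 s \left(7 + s\right)}{5}$ ($W{\left(s \right)} = -5 + \frac{\left(s + 7\right) \left(s + s \left(-5\right)\right)}{5} = -5 + \frac{\left(7 + s\right) \left(s - 5 s\right)}{5} = -5 + \frac{\left(7 + s\right) \left(- 4 s\right)}{5} = -5 + \frac{\left(-4\right) s \left(7 + s\right)}{5} = -5 - \frac{4 s \left(7 + s\right)}{5}$)
$W{\left(h{\left(-5,-3 \right)} \right)} + G{\left(-20 \right)} = \left(-5 - - \frac{56}{5} - \frac{4 \left(-2\right)^{2}}{5}\right) + 2 \left(-20\right)^{2} = \left(-5 + \frac{56}{5} - \frac{16}{5}\right) + 2 \cdot 400 = \left(-5 + \frac{56}{5} - \frac{16}{5}\right) + 800 = 3 + 800 = 803$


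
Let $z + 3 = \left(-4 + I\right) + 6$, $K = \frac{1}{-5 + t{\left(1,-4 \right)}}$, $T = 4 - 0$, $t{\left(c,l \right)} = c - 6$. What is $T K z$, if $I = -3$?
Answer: $\frac{8}{5} \approx 1.6$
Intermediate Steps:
$t{\left(c,l \right)} = -6 + c$ ($t{\left(c,l \right)} = c - 6 = -6 + c$)
$T = 4$ ($T = 4 + 0 = 4$)
$K = - \frac{1}{10}$ ($K = \frac{1}{-5 + \left(-6 + 1\right)} = \frac{1}{-5 - 5} = \frac{1}{-10} = - \frac{1}{10} \approx -0.1$)
$z = -4$ ($z = -3 + \left(\left(-4 - 3\right) + 6\right) = -3 + \left(-7 + 6\right) = -3 - 1 = -4$)
$T K z = 4 \left(- \frac{1}{10}\right) \left(-4\right) = \left(- \frac{2}{5}\right) \left(-4\right) = \frac{8}{5}$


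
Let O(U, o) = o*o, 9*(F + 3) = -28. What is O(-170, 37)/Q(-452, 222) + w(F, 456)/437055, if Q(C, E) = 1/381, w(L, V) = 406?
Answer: 227963080801/437055 ≈ 5.2159e+5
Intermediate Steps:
F = -55/9 (F = -3 + (1/9)*(-28) = -3 - 28/9 = -55/9 ≈ -6.1111)
Q(C, E) = 1/381
O(U, o) = o**2
O(-170, 37)/Q(-452, 222) + w(F, 456)/437055 = 37**2/(1/381) + 406/437055 = 1369*381 + 406*(1/437055) = 521589 + 406/437055 = 227963080801/437055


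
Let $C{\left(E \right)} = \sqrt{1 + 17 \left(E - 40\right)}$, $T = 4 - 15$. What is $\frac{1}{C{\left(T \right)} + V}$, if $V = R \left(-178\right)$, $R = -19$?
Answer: $\frac{1691}{5719395} - \frac{i \sqrt{866}}{11438790} \approx 0.00029566 - 2.5726 \cdot 10^{-6} i$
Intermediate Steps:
$V = 3382$ ($V = \left(-19\right) \left(-178\right) = 3382$)
$T = -11$ ($T = 4 - 15 = -11$)
$C{\left(E \right)} = \sqrt{-679 + 17 E}$ ($C{\left(E \right)} = \sqrt{1 + 17 \left(-40 + E\right)} = \sqrt{1 + \left(-680 + 17 E\right)} = \sqrt{-679 + 17 E}$)
$\frac{1}{C{\left(T \right)} + V} = \frac{1}{\sqrt{-679 + 17 \left(-11\right)} + 3382} = \frac{1}{\sqrt{-679 - 187} + 3382} = \frac{1}{\sqrt{-866} + 3382} = \frac{1}{i \sqrt{866} + 3382} = \frac{1}{3382 + i \sqrt{866}}$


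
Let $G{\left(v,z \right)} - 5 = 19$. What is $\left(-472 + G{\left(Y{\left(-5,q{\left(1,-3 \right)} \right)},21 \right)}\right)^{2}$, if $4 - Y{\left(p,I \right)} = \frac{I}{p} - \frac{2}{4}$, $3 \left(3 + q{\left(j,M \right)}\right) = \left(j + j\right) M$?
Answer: $200704$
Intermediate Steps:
$q{\left(j,M \right)} = -3 + \frac{2 M j}{3}$ ($q{\left(j,M \right)} = -3 + \frac{\left(j + j\right) M}{3} = -3 + \frac{2 j M}{3} = -3 + \frac{2 M j}{3}$)
$Y{\left(p,I \right)} = \frac{9}{2} - \frac{I}{p}$ ($Y{\left(p,I \right)} = 4 - \left(\frac{I}{p} - \frac{2}{4}\right) = 4 - \left(\frac{I}{p} - \frac{1}{2}\right) = 4 - \left(- \frac{1}{2} + \frac{I}{p}\right) = \frac{9}{2} - \frac{I}{p}$)
$G{\left(v,z \right)} = 24$ ($G{\left(v,z \right)} = 5 + 19 = 24$)
$\left(-472 + G{\left(Y{\left(-5,q{\left(1,-3 \right)} \right)},21 \right)}\right)^{2} = \left(-472 + 24\right)^{2} = \left(-448\right)^{2} = 200704$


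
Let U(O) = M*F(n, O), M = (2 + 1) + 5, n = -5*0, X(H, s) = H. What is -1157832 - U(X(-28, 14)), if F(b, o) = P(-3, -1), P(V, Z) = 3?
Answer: -1157856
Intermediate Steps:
n = 0
F(b, o) = 3
M = 8 (M = 3 + 5 = 8)
U(O) = 24 (U(O) = 8*3 = 24)
-1157832 - U(X(-28, 14)) = -1157832 - 1*24 = -1157832 - 24 = -1157856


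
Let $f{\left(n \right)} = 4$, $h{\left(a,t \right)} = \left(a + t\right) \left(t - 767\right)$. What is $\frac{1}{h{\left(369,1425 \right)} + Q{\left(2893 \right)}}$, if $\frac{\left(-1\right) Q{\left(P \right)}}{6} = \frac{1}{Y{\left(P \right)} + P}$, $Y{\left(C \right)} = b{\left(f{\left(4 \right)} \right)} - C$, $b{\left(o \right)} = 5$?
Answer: $\frac{5}{5902254} \approx 8.4713 \cdot 10^{-7}$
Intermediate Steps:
$h{\left(a,t \right)} = \left(-767 + t\right) \left(a + t\right)$ ($h{\left(a,t \right)} = \left(a + t\right) \left(-767 + t\right) = \left(-767 + t\right) \left(a + t\right)$)
$Y{\left(C \right)} = 5 - C$
$Q{\left(P \right)} = - \frac{6}{5}$ ($Q{\left(P \right)} = - \frac{6}{\left(5 - P\right) + P} = - \frac{6}{5}$)
$\frac{1}{h{\left(369,1425 \right)} + Q{\left(2893 \right)}} = \frac{1}{\left(1425^{2} - 283023 - 1092975 + 369 \cdot 1425\right) - \frac{6}{5}} = \frac{1}{\left(2030625 - 283023 - 1092975 + 525825\right) - \frac{6}{5}} = \frac{1}{1180452 - \frac{6}{5}} = \frac{1}{\frac{5902254}{5}} = \frac{5}{5902254}$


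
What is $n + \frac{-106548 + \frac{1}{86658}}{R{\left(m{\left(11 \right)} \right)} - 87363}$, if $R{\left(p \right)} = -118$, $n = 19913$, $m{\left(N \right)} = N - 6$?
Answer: $\frac{150968262417257}{7580928498} \approx 19914.0$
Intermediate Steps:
$m{\left(N \right)} = -6 + N$
$n + \frac{-106548 + \frac{1}{86658}}{R{\left(m{\left(11 \right)} \right)} - 87363} = 19913 + \frac{-106548 + \frac{1}{86658}}{-118 - 87363} = 19913 + \frac{-106548 + \frac{1}{86658}}{-87481} = 19913 - - \frac{9233236583}{7580928498} = 19913 + \frac{9233236583}{7580928498} = \frac{150968262417257}{7580928498}$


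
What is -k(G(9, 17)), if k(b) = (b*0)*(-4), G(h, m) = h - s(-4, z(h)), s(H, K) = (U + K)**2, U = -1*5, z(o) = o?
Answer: 0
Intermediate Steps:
U = -5
s(H, K) = (-5 + K)**2
G(h, m) = h - (-5 + h)**2
k(b) = 0 (k(b) = 0*(-4) = 0)
-k(G(9, 17)) = -1*0 = 0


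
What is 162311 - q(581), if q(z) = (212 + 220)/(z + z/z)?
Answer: 15744095/97 ≈ 1.6231e+5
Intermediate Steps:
q(z) = 432/(1 + z) (q(z) = 432/(z + 1) = 432/(1 + z))
162311 - q(581) = 162311 - 432/(1 + 581) = 162311 - 432/582 = 162311 - 1*72/97 = 162311 - 72/97 = 15744095/97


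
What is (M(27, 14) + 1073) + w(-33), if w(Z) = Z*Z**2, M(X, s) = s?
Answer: -34850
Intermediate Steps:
w(Z) = Z**3
(M(27, 14) + 1073) + w(-33) = (14 + 1073) + (-33)**3 = 1087 - 35937 = -34850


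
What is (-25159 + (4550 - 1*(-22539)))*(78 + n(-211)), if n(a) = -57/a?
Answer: 31873950/211 ≈ 1.5106e+5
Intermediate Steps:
(-25159 + (4550 - 1*(-22539)))*(78 + n(-211)) = (-25159 + (4550 - 1*(-22539)))*(78 - 57/(-211)) = (-25159 + (4550 + 22539))*(78 - 57*(-1/211)) = (-25159 + 27089)*(78 + 57/211) = 1930*(16515/211) = 31873950/211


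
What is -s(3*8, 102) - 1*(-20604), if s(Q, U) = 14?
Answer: 20590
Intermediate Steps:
-s(3*8, 102) - 1*(-20604) = -1*14 - 1*(-20604) = -14 + 20604 = 20590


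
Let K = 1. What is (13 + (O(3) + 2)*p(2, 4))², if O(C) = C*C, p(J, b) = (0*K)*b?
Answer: 169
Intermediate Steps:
p(J, b) = 0 (p(J, b) = (0*1)*b = 0*b = 0)
O(C) = C²
(13 + (O(3) + 2)*p(2, 4))² = (13 + (3² + 2)*0)² = (13 + (9 + 2)*0)² = (13 + 11*0)² = (13 + 0)² = 13² = 169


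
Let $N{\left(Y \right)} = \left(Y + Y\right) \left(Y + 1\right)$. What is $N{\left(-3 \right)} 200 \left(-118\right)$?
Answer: $-283200$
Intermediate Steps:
$N{\left(Y \right)} = 2 Y \left(1 + Y\right)$
$N{\left(-3 \right)} 200 \left(-118\right) = 2 \left(-3\right) \left(1 - 3\right) 200 \left(-118\right) = 2 \left(-3\right) \left(-2\right) 200 \left(-118\right) = 12 \cdot 200 \left(-118\right) = 2400 \left(-118\right) = -283200$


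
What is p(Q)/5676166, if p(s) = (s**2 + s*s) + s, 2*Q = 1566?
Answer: 1226961/5676166 ≈ 0.21616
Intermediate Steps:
Q = 783 (Q = (1/2)*1566 = 783)
p(s) = s + 2*s**2 (p(s) = (s**2 + s**2) + s = 2*s**2 + s = s + 2*s**2)
p(Q)/5676166 = (783*(1 + 2*783))/5676166 = (783*(1 + 1566))*(1/5676166) = (783*1567)*(1/5676166) = 1226961*(1/5676166) = 1226961/5676166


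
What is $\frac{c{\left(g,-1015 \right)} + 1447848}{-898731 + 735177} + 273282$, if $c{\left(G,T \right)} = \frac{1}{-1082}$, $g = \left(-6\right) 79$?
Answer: $\frac{48359899523161}{176965428} \approx 2.7327 \cdot 10^{5}$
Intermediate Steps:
$g = -474$
$c{\left(G,T \right)} = - \frac{1}{1082}$
$\frac{c{\left(g,-1015 \right)} + 1447848}{-898731 + 735177} + 273282 = \frac{- \frac{1}{1082} + 1447848}{-898731 + 735177} + 273282 = \frac{1566571535}{1082 \left(-163554\right)} + 273282 = \frac{1566571535}{1082} \left(- \frac{1}{163554}\right) + 273282 = - \frac{1566571535}{176965428} + 273282 = \frac{48359899523161}{176965428}$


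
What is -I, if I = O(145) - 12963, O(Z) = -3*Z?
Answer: 13398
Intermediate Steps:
I = -13398 (I = -3*145 - 12963 = -435 - 12963 = -13398)
-I = -1*(-13398) = 13398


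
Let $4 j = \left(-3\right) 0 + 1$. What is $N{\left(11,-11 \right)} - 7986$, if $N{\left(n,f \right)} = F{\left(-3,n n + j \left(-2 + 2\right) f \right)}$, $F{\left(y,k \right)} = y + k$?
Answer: $-7868$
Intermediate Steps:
$j = \frac{1}{4}$ ($j = \frac{\left(-3\right) 0 + 1}{4} = \frac{0 + 1}{4} = \frac{1}{4} \cdot 1 = \frac{1}{4} \approx 0.25$)
$F{\left(y,k \right)} = k + y$
$N{\left(n,f \right)} = -3 + n^{2}$ ($N{\left(n,f \right)} = \left(n n + \frac{-2 + 2}{4} f\right) - 3 = \left(n^{2} + \frac{1}{4} \cdot 0 f\right) - 3 = \left(n^{2} + 0 f\right) - 3 = \left(n^{2} + 0\right) - 3 = n^{2} - 3 = -3 + n^{2}$)
$N{\left(11,-11 \right)} - 7986 = \left(-3 + 11^{2}\right) - 7986 = \left(-3 + 121\right) - 7986 = 118 - 7986 = -7868$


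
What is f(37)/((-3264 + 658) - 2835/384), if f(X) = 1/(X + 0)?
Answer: -128/12376981 ≈ -1.0342e-5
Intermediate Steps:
f(X) = 1/X
f(37)/((-3264 + 658) - 2835/384) = 1/(37*((-3264 + 658) - 2835/384)) = 1/(37*(-2606 - 2835*1/384)) = 1/(37*(-2606 - 945/128)) = 1/(37*(-334513/128)) = (1/37)*(-128/334513) = -128/12376981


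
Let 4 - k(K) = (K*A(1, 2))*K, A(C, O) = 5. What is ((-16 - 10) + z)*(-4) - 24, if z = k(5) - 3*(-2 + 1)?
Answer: 552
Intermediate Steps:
k(K) = 4 - 5*K**2 (k(K) = 4 - K*5*K = 4 - 5*K*K = 4 - 5*K**2)
z = -118 (z = (4 - 5*5**2) - 3*(-2 + 1) = (4 - 5*25) - 3*(-1) = (4 - 125) + 3 = -121 + 3 = -118)
((-16 - 10) + z)*(-4) - 24 = ((-16 - 10) - 118)*(-4) - 24 = (-26 - 118)*(-4) - 24 = -144*(-4) - 24 = 576 - 24 = 552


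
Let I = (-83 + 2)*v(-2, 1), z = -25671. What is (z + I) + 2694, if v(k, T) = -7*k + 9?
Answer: -24840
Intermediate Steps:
v(k, T) = 9 - 7*k
I = -1863 (I = (-83 + 2)*(9 - 7*(-2)) = -81*(9 + 14) = -81*23 = -1863)
(z + I) + 2694 = (-25671 - 1863) + 2694 = -27534 + 2694 = -24840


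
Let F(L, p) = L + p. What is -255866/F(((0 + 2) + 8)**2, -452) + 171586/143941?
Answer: 18445003089/25333616 ≈ 728.08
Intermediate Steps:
-255866/F(((0 + 2) + 8)**2, -452) + 171586/143941 = -255866/(((0 + 2) + 8)**2 - 452) + 171586/143941 = -255866/((2 + 8)**2 - 452) + 171586*(1/143941) = -255866/(10**2 - 452) + 171586/143941 = -255866/(100 - 452) + 171586/143941 = -255866/(-352) + 171586/143941 = -255866*(-1/352) + 171586/143941 = 127933/176 + 171586/143941 = 18445003089/25333616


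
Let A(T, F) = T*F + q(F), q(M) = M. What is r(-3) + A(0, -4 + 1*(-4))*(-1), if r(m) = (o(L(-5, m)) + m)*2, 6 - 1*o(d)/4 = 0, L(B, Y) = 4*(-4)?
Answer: 50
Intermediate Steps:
L(B, Y) = -16
o(d) = 24 (o(d) = 24 - 4*0 = 24 + 0 = 24)
r(m) = 48 + 2*m (r(m) = (24 + m)*2 = 48 + 2*m)
A(T, F) = F + F*T (A(T, F) = T*F + F = F*T + F = F + F*T)
r(-3) + A(0, -4 + 1*(-4))*(-1) = (48 + 2*(-3)) + ((-4 + 1*(-4))*(1 + 0))*(-1) = (48 - 6) + ((-4 - 4)*1)*(-1) = 42 - 8*1*(-1) = 42 - 8*(-1) = 42 + 8 = 50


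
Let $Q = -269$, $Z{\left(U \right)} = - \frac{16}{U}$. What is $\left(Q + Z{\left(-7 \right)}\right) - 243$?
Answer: $- \frac{3568}{7} \approx -509.71$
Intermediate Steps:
$\left(Q + Z{\left(-7 \right)}\right) - 243 = \left(-269 - \frac{16}{-7}\right) - 243 = \left(-269 - - \frac{16}{7}\right) - 243 = \left(-269 + \frac{16}{7}\right) - 243 = - \frac{1867}{7} - 243 = - \frac{3568}{7}$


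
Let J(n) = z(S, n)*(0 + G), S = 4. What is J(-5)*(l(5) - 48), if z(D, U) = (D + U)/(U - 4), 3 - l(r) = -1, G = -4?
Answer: 176/9 ≈ 19.556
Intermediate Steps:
l(r) = 4 (l(r) = 3 - 1*(-1) = 3 + 1 = 4)
z(D, U) = (D + U)/(-4 + U)
J(n) = -4*(4 + n)/(-4 + n) (J(n) = ((4 + n)/(-4 + n))*(0 - 4) = ((4 + n)/(-4 + n))*(-4) = -4*(4 + n)/(-4 + n))
J(-5)*(l(5) - 48) = (4*(-4 - 1*(-5))/(-4 - 5))*(4 - 48) = (4*(-4 + 5)/(-9))*(-44) = (4*(-⅑)*1)*(-44) = -4/9*(-44) = 176/9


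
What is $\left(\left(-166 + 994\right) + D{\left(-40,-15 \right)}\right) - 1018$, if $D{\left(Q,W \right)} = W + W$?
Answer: $-220$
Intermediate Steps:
$D{\left(Q,W \right)} = 2 W$
$\left(\left(-166 + 994\right) + D{\left(-40,-15 \right)}\right) - 1018 = \left(\left(-166 + 994\right) + 2 \left(-15\right)\right) - 1018 = \left(828 - 30\right) - 1018 = 798 - 1018 = -220$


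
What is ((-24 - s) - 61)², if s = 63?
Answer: 21904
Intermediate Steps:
((-24 - s) - 61)² = ((-24 - 1*63) - 61)² = ((-24 - 63) - 61)² = (-87 - 61)² = (-148)² = 21904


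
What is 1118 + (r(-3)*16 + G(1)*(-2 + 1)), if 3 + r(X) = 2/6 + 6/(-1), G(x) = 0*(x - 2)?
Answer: 2938/3 ≈ 979.33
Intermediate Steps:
G(x) = 0 (G(x) = 0*(-2 + x) = 0)
r(X) = -26/3 (r(X) = -3 + (2/6 + 6/(-1)) = -3 + (2*(⅙) + 6*(-1)) = -3 + (⅓ - 6) = -3 - 17/3 = -26/3)
1118 + (r(-3)*16 + G(1)*(-2 + 1)) = 1118 + (-26/3*16 + 0*(-2 + 1)) = 1118 + (-416/3 + 0*(-1)) = 1118 + (-416/3 + 0) = 1118 - 416/3 = 2938/3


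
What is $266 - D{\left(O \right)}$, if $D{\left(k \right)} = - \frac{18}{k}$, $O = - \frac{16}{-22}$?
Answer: $\frac{1163}{4} \approx 290.75$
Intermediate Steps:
$O = \frac{8}{11}$ ($O = \left(-16\right) \left(- \frac{1}{22}\right) = \frac{8}{11} \approx 0.72727$)
$266 - D{\left(O \right)} = 266 - - \frac{18}{\frac{8}{11}} = 266 - \left(-18\right) \frac{11}{8} = 266 - - \frac{99}{4} = 266 + \frac{99}{4} = \frac{1163}{4}$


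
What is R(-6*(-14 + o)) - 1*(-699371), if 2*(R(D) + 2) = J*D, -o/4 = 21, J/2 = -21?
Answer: 687021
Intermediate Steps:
J = -42 (J = 2*(-21) = -42)
o = -84 (o = -4*21 = -84)
R(D) = -2 - 21*D (R(D) = -2 + (-42*D)/2 = -2 - 21*D)
R(-6*(-14 + o)) - 1*(-699371) = (-2 - (-126)*(-14 - 84)) - 1*(-699371) = (-2 - (-126)*(-98)) + 699371 = (-2 - 21*588) + 699371 = (-2 - 12348) + 699371 = -12350 + 699371 = 687021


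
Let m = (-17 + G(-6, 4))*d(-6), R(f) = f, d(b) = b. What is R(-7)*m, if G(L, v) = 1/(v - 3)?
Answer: -672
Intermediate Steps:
G(L, v) = 1/(-3 + v)
m = 96 (m = (-17 + 1/(-3 + 4))*(-6) = (-17 + 1/1)*(-6) = (-17 + 1)*(-6) = -16*(-6) = 96)
R(-7)*m = -7*96 = -672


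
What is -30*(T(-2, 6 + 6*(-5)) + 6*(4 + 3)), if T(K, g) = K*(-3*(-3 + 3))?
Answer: -1260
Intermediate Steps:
T(K, g) = 0 (T(K, g) = K*(-3*0) = K*0 = 0)
-30*(T(-2, 6 + 6*(-5)) + 6*(4 + 3)) = -30*(0 + 6*(4 + 3)) = -30*(0 + 6*7) = -30*(0 + 42) = -30*42 = -1260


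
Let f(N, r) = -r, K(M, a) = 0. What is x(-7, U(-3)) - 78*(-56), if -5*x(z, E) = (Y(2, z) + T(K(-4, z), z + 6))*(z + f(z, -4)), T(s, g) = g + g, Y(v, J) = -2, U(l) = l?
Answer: 21828/5 ≈ 4365.6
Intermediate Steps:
T(s, g) = 2*g
x(z, E) = -(4 + z)*(10 + 2*z)/5 (x(z, E) = -(-2 + 2*(z + 6))*(z - 1*(-4))/5 = -(-2 + 2*(6 + z))*(z + 4)/5 = -(-2 + (12 + 2*z))*(4 + z)/5 = -(10 + 2*z)*(4 + z)/5 = -(4 + z)*(10 + 2*z)/5)
x(-7, U(-3)) - 78*(-56) = (-8 - 18/5*(-7) - ⅖*(-7)²) - 78*(-56) = (-8 + 126/5 - ⅖*49) + 4368 = (-8 + 126/5 - 98/5) + 4368 = -12/5 + 4368 = 21828/5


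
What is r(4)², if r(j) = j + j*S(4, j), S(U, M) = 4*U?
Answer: 4624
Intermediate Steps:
r(j) = 17*j (r(j) = j + j*(4*4) = j + j*16 = j + 16*j = 17*j)
r(4)² = (17*4)² = 68² = 4624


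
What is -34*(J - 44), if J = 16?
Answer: 952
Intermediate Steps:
-34*(J - 44) = -34*(16 - 44) = -34*(-28) = 952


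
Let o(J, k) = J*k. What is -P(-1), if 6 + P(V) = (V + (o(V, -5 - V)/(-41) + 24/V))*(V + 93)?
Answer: 94914/41 ≈ 2315.0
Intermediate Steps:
P(V) = -6 + (93 + V)*(V + 24/V - V*(-5 - V)/41) (P(V) = -6 + (V + ((V*(-5 - V))/(-41) + 24/V))*(V + 93) = -6 + (V + ((V*(-5 - V))*(-1/41) + 24/V))*(93 + V) = -6 + (V + (-V*(-5 - V)/41 + 24/V))*(93 + V) = -6 + (V + (24/V - V*(-5 - V)/41))*(93 + V) = -6 + (V + 24/V - V*(-5 - V)/41)*(93 + V) = -6 + (93 + V)*(V + 24/V - V*(-5 - V)/41))
-P(-1) = -(91512 + (-1)⁴ + 139*(-1)³ + 738*(-1) + 4278*(-1)²)/(41*(-1)) = -(-1)*(91512 + 1 + 139*(-1) - 738 + 4278*1)/41 = -(-1)*(91512 + 1 - 139 - 738 + 4278)/41 = -(-1)*94914/41 = -1*(-94914/41) = 94914/41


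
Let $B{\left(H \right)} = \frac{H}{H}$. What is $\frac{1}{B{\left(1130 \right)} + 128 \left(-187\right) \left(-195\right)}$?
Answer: $\frac{1}{4667521} \approx 2.1425 \cdot 10^{-7}$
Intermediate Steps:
$B{\left(H \right)} = 1$
$\frac{1}{B{\left(1130 \right)} + 128 \left(-187\right) \left(-195\right)} = \frac{1}{1 + 128 \left(-187\right) \left(-195\right)} = \frac{1}{1 - -4667520} = \frac{1}{1 + 4667520} = \frac{1}{4667521}$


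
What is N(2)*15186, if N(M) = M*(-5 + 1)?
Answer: -121488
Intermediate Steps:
N(M) = -4*M (N(M) = M*(-4) = -4*M)
N(2)*15186 = -4*2*15186 = -8*15186 = -121488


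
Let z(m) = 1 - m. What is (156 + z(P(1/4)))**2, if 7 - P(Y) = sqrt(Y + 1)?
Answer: (300 + sqrt(5))**2/4 ≈ 22837.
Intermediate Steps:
P(Y) = 7 - sqrt(1 + Y) (P(Y) = 7 - sqrt(Y + 1) = 7 - sqrt(1 + Y))
(156 + z(P(1/4)))**2 = (156 + (1 - (7 - sqrt(1 + 1/4))))**2 = (156 + (1 - (7 - sqrt(5/4))))**2 = (156 + (1 - (7 - sqrt(5)/2)))**2 = (156 + (1 + (-7 + sqrt(5)/2)))**2 = (156 + (-6 + sqrt(5)/2))**2 = (150 + sqrt(5)/2)**2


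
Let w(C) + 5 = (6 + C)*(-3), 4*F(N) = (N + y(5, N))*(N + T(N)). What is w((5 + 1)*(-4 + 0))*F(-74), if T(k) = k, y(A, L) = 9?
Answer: 117845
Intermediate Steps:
F(N) = N*(9 + N)/2 (F(N) = ((N + 9)*(N + N))/4 = ((9 + N)*(2*N))/4 = (2*N*(9 + N))/4 = N*(9 + N)/2)
w(C) = -23 - 3*C (w(C) = -5 + (6 + C)*(-3) = -5 + (-18 - 3*C) = -23 - 3*C)
w((5 + 1)*(-4 + 0))*F(-74) = (-23 - 3*(5 + 1)*(-4 + 0))*((½)*(-74)*(9 - 74)) = (-23 - 18*(-4))*((½)*(-74)*(-65)) = (-23 - 3*(-24))*2405 = (-23 + 72)*2405 = 49*2405 = 117845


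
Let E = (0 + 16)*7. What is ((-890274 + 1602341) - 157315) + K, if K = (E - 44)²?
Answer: 559376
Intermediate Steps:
E = 112 (E = 16*7 = 112)
K = 4624 (K = (112 - 44)² = 68² = 4624)
((-890274 + 1602341) - 157315) + K = ((-890274 + 1602341) - 157315) + 4624 = (712067 - 157315) + 4624 = 554752 + 4624 = 559376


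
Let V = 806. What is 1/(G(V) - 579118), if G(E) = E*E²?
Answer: 1/523027498 ≈ 1.9119e-9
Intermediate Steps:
G(E) = E³
1/(G(V) - 579118) = 1/(806³ - 579118) = 1/(523606616 - 579118) = 1/523027498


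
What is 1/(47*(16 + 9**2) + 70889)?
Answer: 1/75448 ≈ 1.3254e-5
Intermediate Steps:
1/(47*(16 + 9**2) + 70889) = 1/(47*(16 + 81) + 70889) = 1/(47*97 + 70889) = 1/(4559 + 70889) = 1/75448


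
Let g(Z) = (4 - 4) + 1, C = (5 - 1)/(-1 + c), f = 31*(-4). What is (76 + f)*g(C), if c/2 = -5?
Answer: -48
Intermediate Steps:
c = -10 (c = 2*(-5) = -10)
f = -124
C = -4/11 (C = (5 - 1)/(-1 - 10) = 4/(-11) = 4*(-1/11) = -4/11 ≈ -0.36364)
g(Z) = 1 (g(Z) = 0 + 1 = 1)
(76 + f)*g(C) = (76 - 124)*1 = -48*1 = -48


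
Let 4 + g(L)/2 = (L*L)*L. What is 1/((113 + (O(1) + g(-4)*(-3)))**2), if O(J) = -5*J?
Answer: 1/266256 ≈ 3.7558e-6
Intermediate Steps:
g(L) = -8 + 2*L**3 (g(L) = -8 + 2*((L*L)*L) = -8 + 2*(L**2*L) = -8 + 2*L**3)
1/((113 + (O(1) + g(-4)*(-3)))**2) = 1/((113 + (-5*1 + (-8 + 2*(-4)**3)*(-3)))**2) = 1/((113 + (-5 + (-8 + 2*(-64))*(-3)))**2) = 1/((113 + (-5 + (-8 - 128)*(-3)))**2) = 1/((113 + (-5 - 136*(-3)))**2) = 1/((113 + (-5 + 408))**2) = 1/((113 + 403)**2) = 1/(516**2) = 1/266256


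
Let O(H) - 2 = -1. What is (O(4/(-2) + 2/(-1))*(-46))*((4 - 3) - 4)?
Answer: 138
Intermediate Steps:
O(H) = 1 (O(H) = 2 - 1 = 1)
(O(4/(-2) + 2/(-1))*(-46))*((4 - 3) - 4) = (1*(-46))*((4 - 3) - 4) = -46*(1 - 4) = -46*(-3) = 138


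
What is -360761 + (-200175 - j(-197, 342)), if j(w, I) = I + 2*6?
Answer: -561290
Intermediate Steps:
j(w, I) = 12 + I (j(w, I) = I + 12 = 12 + I)
-360761 + (-200175 - j(-197, 342)) = -360761 + (-200175 - (12 + 342)) = -360761 + (-200175 - 1*354) = -360761 + (-200175 - 354) = -360761 - 200529 = -561290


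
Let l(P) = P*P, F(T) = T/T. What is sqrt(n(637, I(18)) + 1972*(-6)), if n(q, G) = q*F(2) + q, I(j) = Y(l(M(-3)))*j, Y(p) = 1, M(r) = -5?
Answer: I*sqrt(10558) ≈ 102.75*I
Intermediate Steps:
F(T) = 1
l(P) = P**2
I(j) = j (I(j) = 1*j = j)
n(q, G) = 2*q (n(q, G) = q*1 + q = q + q = 2*q)
sqrt(n(637, I(18)) + 1972*(-6)) = sqrt(2*637 + 1972*(-6)) = sqrt(1274 - 11832) = sqrt(-10558) = I*sqrt(10558)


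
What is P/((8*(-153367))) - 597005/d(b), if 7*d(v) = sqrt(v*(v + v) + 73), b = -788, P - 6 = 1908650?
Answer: -238582/153367 - 597005*sqrt(1241961)/177423 ≈ -3751.5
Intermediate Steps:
P = 1908656 (P = 6 + 1908650 = 1908656)
d(v) = sqrt(73 + 2*v**2)/7 (d(v) = sqrt(v*(v + v) + 73)/7 = sqrt(v*(2*v) + 73)/7 = sqrt(2*v**2 + 73)/7 = sqrt(73 + 2*v**2)/7)
P/((8*(-153367))) - 597005/d(b) = 1908656/((8*(-153367))) - 597005*7/sqrt(73 + 2*(-788)**2) = 1908656/(-1226936) - 597005*7/sqrt(73 + 2*620944) = 1908656*(-1/1226936) - 597005*7/sqrt(73 + 1241888) = -238582/153367 - 597005*sqrt(1241961)/177423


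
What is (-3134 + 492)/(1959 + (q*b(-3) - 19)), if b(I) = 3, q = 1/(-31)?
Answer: -81902/60137 ≈ -1.3619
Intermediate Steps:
q = -1/31 ≈ -0.032258
(-3134 + 492)/(1959 + (q*b(-3) - 19)) = (-3134 + 492)/(1959 + (-1/31*3 - 19)) = -2642/(1959 + (-3/31 - 19)) = -2642/(1959 - 592/31) = -2642/60137/31 = -2642*31/60137 = -81902/60137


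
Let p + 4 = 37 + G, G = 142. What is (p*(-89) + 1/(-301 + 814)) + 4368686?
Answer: 2233145944/513 ≈ 4.3531e+6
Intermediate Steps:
p = 175 (p = -4 + (37 + 142) = -4 + 179 = 175)
(p*(-89) + 1/(-301 + 814)) + 4368686 = (175*(-89) + 1/(-301 + 814)) + 4368686 = (-15575 + 1/513) + 4368686 = -7989974/513 + 4368686 = 2233145944/513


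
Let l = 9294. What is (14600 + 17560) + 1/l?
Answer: 298895041/9294 ≈ 32160.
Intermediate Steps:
(14600 + 17560) + 1/l = (14600 + 17560) + 1/9294 = 32160 + 1/9294 = 298895041/9294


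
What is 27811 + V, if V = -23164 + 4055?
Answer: 8702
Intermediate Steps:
V = -19109
27811 + V = 27811 - 19109 = 8702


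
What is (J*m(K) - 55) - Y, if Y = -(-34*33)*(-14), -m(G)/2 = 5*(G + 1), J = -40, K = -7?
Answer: 13253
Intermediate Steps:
m(G) = -10 - 10*G (m(G) = -10*(G + 1) = -10*(1 + G) = -2*(5 + 5*G) = -10 - 10*G)
Y = -15708 (Y = -(-1122)*(-14) = -1*15708 = -15708)
(J*m(K) - 55) - Y = (-40*(-10 - 10*(-7)) - 55) - 1*(-15708) = (-40*(-10 + 70) - 55) + 15708 = (-40*60 - 55) + 15708 = (-2400 - 55) + 15708 = -2455 + 15708 = 13253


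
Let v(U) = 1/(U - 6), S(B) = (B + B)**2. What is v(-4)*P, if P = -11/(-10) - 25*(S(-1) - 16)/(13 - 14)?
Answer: 2989/100 ≈ 29.890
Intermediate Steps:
S(B) = 4*B**2 (S(B) = (2*B)**2 = 4*B**2)
P = -2989/10 (P = -11/(-10) - 25*(4*(-1)**2 - 16)/(13 - 14) = -11*(-1/10) - 25/((-1/(4*1 - 16))) = 11/10 - 25/((-1/(4 - 16))) = 11/10 - 25/((-1/(-12))) = 11/10 - 25/((-1*(-1/12))) = 11/10 - 25/1/12 = 11/10 - 25*12 = 11/10 - 300 = -2989/10 ≈ -298.90)
v(U) = 1/(-6 + U)
v(-4)*P = -2989/10/(-6 - 4) = -2989/10/(-10) = -1/10*(-2989/10) = 2989/100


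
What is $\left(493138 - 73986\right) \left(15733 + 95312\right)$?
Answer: $46544733840$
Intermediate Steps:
$\left(493138 - 73986\right) \left(15733 + 95312\right) = 419152 \cdot 111045 = 46544733840$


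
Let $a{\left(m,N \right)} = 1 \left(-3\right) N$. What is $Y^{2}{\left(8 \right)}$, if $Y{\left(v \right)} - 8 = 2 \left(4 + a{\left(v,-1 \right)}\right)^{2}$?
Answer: $11236$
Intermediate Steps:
$a{\left(m,N \right)} = - 3 N$
$Y{\left(v \right)} = 106$ ($Y{\left(v \right)} = 8 + 2 \left(4 - -3\right)^{2} = 8 + 2 \left(4 + 3\right)^{2} = 8 + 2 \cdot 7^{2} = 8 + 2 \cdot 49 = 8 + 98 = 106$)
$Y^{2}{\left(8 \right)} = 106^{2} = 11236$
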